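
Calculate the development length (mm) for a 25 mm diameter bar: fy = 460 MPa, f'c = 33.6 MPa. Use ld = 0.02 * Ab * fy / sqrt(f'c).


Ab = pi * 25^2 / 4 = 490.874 mm2
ld = 0.02 * 490.874 * 460 / sqrt(33.6)
= 779.1 mm

779.1


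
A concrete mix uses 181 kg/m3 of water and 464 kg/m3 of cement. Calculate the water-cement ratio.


w/c = water / cement
w/c = 181 / 464 = 0.39

0.39


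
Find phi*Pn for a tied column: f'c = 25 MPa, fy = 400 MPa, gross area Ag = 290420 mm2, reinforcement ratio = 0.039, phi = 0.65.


Ast = rho * Ag = 0.039 * 290420 = 11326.38 mm2
phi*Pn = 0.65 * 0.80 * (0.85 * 25 * (290420 - 11326.38) + 400 * 11326.38) / 1000
= 5439.87 kN

5439.87


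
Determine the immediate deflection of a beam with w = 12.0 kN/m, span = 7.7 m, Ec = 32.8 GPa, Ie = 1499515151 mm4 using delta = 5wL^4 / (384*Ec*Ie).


Convert: L = 7.7 m = 7700 mm, Ec = 32.8 GPa = 32800 MPa
delta = 5 * 12.0 * 7700^4 / (384 * 32800 * 1499515151)
= 11.17 mm

11.17


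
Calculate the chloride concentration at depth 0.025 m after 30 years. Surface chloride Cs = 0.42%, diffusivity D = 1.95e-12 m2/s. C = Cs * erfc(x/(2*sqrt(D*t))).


t_seconds = 30 * 365.25 * 24 * 3600 = 946728000.0 s
arg = 0.025 / (2 * sqrt(1.95e-12 * 946728000.0))
= 0.2909
erfc(0.2909) = 0.6808
C = 0.42 * 0.6808 = 0.2859%

0.2859


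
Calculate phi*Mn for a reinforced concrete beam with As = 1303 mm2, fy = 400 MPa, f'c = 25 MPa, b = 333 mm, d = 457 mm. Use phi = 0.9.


a = As * fy / (0.85 * f'c * b)
= 1303 * 400 / (0.85 * 25 * 333)
= 73.6548 mm
Mn = As * fy * (d - a/2) / 10^6
= 218.994 kN-m
phi*Mn = 0.9 * 218.994 = 197.09 kN-m

197.09


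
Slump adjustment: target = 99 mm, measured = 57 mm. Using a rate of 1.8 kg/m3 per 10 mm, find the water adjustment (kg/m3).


Difference = 99 - 57 = 42 mm
Water adjustment = 42 * 1.8 / 10 = 7.6 kg/m3

7.6


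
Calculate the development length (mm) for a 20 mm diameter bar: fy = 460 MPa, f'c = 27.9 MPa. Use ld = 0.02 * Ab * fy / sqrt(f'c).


Ab = pi * 20^2 / 4 = 314.159 mm2
ld = 0.02 * 314.159 * 460 / sqrt(27.9)
= 547.2 mm

547.2


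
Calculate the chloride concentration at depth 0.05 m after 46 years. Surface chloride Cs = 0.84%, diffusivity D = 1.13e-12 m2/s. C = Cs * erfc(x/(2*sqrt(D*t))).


t_seconds = 46 * 365.25 * 24 * 3600 = 1451649600.0 s
arg = 0.05 / (2 * sqrt(1.13e-12 * 1451649600.0))
= 0.6173
erfc(0.6173) = 0.3827
C = 0.84 * 0.3827 = 0.3215%

0.3215


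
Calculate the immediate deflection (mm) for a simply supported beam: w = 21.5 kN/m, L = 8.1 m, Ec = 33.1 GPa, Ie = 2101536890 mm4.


Convert: L = 8.1 m = 8100 mm, Ec = 33.1 GPa = 33100 MPa
delta = 5 * 21.5 * 8100^4 / (384 * 33100 * 2101536890)
= 17.32 mm

17.32


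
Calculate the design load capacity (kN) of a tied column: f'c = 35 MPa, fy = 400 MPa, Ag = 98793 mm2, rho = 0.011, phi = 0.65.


Ast = rho * Ag = 0.011 * 98793 = 1086.723 mm2
phi*Pn = 0.65 * 0.80 * (0.85 * 35 * (98793 - 1086.723) + 400 * 1086.723) / 1000
= 1737.55 kN

1737.55


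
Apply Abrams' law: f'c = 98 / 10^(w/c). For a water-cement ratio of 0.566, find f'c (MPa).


f'c = 98 / 10^0.566
= 98 / 3.681
= 26.62 MPa

26.62


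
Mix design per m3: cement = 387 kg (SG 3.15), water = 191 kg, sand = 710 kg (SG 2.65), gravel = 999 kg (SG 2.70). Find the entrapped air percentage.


Vol cement = 387 / (3.15 * 1000) = 0.122857 m3
Vol water = 191 / 1000 = 0.191 m3
Vol sand = 710 / (2.65 * 1000) = 0.267925 m3
Vol gravel = 999 / (2.70 * 1000) = 0.37 m3
Total solid + water volume = 0.951782 m3
Air = (1 - 0.951782) * 100 = 4.82%

4.82


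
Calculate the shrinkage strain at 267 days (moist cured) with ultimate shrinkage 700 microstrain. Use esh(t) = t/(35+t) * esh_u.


esh(267) = 267 / (35 + 267) * 700
= 267 / 302 * 700
= 618.9 microstrain

618.9


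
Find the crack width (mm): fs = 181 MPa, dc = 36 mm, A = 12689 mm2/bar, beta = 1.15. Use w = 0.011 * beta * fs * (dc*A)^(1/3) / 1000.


w = 0.011 * beta * fs * (dc * A)^(1/3) / 1000
= 0.011 * 1.15 * 181 * (36 * 12689)^(1/3) / 1000
= 0.176 mm

0.176


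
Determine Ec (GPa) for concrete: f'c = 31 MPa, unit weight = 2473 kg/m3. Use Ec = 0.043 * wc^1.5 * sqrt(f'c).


Ec = 0.043 * 2473^1.5 * sqrt(31) / 1000
= 29.44 GPa

29.44


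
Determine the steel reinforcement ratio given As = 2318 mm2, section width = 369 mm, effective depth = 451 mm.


rho = As / (b * d)
= 2318 / (369 * 451)
= 0.0139

0.0139


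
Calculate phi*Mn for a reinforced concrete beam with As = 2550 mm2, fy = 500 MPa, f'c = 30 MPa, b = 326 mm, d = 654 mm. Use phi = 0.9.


a = As * fy / (0.85 * f'c * b)
= 2550 * 500 / (0.85 * 30 * 326)
= 153.3742 mm
Mn = As * fy * (d - a/2) / 10^6
= 736.0739 kN-m
phi*Mn = 0.9 * 736.0739 = 662.47 kN-m

662.47


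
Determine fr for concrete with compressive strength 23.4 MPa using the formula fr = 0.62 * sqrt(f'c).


fr = 0.62 * sqrt(23.4)
= 2.999 MPa

2.999


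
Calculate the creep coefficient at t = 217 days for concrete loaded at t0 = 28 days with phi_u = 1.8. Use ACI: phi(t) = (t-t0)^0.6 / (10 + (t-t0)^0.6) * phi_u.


dt = 217 - 28 = 189
phi = 189^0.6 / (10 + 189^0.6) * 1.8
= 1.258

1.258


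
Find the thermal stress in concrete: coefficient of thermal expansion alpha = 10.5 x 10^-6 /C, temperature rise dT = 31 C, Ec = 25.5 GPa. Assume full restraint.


sigma = alpha * dT * Ec
= 10.5e-6 * 31 * 25.5 * 1000
= 8.3 MPa

8.3


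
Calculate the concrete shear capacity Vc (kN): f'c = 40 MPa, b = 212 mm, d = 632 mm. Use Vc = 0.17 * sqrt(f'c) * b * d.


Vc = 0.17 * sqrt(40) * 212 * 632 / 1000
= 144.06 kN

144.06


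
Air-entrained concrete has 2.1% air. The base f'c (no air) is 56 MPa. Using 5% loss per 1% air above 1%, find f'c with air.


Strength loss = (2.1 - 1) * 5 = 5.5%
f'c = 56 * (1 - 5.5/100)
= 52.92 MPa

52.92


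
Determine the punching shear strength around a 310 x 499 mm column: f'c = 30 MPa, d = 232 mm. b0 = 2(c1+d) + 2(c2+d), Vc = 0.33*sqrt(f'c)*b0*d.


b0 = 2*(310 + 232) + 2*(499 + 232) = 2546 mm
Vc = 0.33 * sqrt(30) * 2546 * 232 / 1000
= 1067.63 kN

1067.63


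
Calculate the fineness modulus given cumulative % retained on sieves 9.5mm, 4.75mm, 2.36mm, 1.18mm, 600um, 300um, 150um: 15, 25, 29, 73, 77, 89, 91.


FM = sum(cumulative % retained) / 100
= 399 / 100
= 3.99

3.99


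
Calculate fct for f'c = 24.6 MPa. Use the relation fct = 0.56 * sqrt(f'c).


fct = 0.56 * sqrt(24.6)
= 0.56 * 4.96
= 2.778 MPa

2.778


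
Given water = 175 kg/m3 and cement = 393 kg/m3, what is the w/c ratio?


w/c = water / cement
w/c = 175 / 393 = 0.445

0.445


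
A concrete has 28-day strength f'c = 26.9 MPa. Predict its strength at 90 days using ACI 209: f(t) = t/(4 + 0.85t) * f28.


f(90) = 90 / (4 + 0.85 * 90) * 26.9
= 90 / 80.5 * 26.9
= 30.07 MPa

30.07


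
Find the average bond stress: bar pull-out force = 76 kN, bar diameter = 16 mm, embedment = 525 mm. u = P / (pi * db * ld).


u = P / (pi * db * ld)
= 76 * 1000 / (pi * 16 * 525)
= 2.88 MPa

2.88


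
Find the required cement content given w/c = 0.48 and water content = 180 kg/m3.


Cement = water / (w/c)
= 180 / 0.48
= 375.0 kg/m3

375.0


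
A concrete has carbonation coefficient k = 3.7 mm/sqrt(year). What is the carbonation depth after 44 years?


depth = k * sqrt(t)
= 3.7 * sqrt(44)
= 24.54 mm

24.54


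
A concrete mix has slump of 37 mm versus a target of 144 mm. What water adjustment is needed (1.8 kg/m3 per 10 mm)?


Difference = 144 - 37 = 107 mm
Water adjustment = 107 * 1.8 / 10 = 19.3 kg/m3

19.3


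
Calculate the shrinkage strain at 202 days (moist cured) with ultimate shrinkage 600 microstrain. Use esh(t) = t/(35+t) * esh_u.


esh(202) = 202 / (35 + 202) * 600
= 202 / 237 * 600
= 511.4 microstrain

511.4


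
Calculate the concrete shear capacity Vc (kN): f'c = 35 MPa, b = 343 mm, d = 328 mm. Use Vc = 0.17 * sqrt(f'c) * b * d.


Vc = 0.17 * sqrt(35) * 343 * 328 / 1000
= 113.15 kN

113.15


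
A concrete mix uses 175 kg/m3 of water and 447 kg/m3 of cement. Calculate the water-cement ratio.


w/c = water / cement
w/c = 175 / 447 = 0.391

0.391


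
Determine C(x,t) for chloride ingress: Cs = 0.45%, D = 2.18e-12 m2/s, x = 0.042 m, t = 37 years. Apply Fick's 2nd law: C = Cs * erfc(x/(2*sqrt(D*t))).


t_seconds = 37 * 365.25 * 24 * 3600 = 1167631200.0 s
arg = 0.042 / (2 * sqrt(2.18e-12 * 1167631200.0))
= 0.4162
erfc(0.4162) = 0.5561
C = 0.45 * 0.5561 = 0.2502%

0.2502


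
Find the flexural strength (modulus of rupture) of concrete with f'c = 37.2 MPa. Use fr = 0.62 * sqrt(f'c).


fr = 0.62 * sqrt(37.2)
= 3.781 MPa

3.781


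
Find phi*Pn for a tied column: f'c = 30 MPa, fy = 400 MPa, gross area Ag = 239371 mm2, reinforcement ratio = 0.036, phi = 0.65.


Ast = rho * Ag = 0.036 * 239371 = 8617.356 mm2
phi*Pn = 0.65 * 0.80 * (0.85 * 30 * (239371 - 8617.356) + 400 * 8617.356) / 1000
= 4852.2 kN

4852.2


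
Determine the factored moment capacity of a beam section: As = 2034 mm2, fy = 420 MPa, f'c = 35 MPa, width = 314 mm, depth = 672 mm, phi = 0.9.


a = As * fy / (0.85 * f'c * b)
= 2034 * 420 / (0.85 * 35 * 314)
= 91.45 mm
Mn = As * fy * (d - a/2) / 10^6
= 535.0142 kN-m
phi*Mn = 0.9 * 535.0142 = 481.51 kN-m

481.51


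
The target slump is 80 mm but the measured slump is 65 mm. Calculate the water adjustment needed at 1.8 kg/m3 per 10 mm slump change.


Difference = 80 - 65 = 15 mm
Water adjustment = 15 * 1.8 / 10 = 2.7 kg/m3

2.7


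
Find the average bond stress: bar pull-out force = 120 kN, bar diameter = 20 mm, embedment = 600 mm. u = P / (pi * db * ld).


u = P / (pi * db * ld)
= 120 * 1000 / (pi * 20 * 600)
= 3.183 MPa

3.183


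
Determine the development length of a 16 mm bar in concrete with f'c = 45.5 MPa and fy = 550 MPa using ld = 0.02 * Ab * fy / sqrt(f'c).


Ab = pi * 16^2 / 4 = 201.062 mm2
ld = 0.02 * 201.062 * 550 / sqrt(45.5)
= 327.9 mm

327.9


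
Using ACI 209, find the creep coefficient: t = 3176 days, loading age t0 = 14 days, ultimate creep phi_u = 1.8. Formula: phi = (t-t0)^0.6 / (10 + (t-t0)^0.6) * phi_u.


dt = 3176 - 14 = 3162
phi = 3162^0.6 / (10 + 3162^0.6) * 1.8
= 1.668

1.668


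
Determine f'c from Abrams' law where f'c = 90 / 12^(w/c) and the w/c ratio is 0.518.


f'c = 90 / 12^0.518
= 90 / 3.623
= 24.84 MPa

24.84


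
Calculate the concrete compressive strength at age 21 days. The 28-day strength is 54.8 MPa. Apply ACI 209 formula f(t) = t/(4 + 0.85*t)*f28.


f(21) = 21 / (4 + 0.85 * 21) * 54.8
= 21 / 21.85 * 54.8
= 52.67 MPa

52.67


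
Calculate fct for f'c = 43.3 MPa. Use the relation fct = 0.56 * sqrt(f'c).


fct = 0.56 * sqrt(43.3)
= 0.56 * 6.58
= 3.685 MPa

3.685


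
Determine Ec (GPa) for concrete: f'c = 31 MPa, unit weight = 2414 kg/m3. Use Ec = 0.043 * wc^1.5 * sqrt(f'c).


Ec = 0.043 * 2414^1.5 * sqrt(31) / 1000
= 28.4 GPa

28.4


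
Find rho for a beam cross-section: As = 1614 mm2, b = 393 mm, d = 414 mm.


rho = As / (b * d)
= 1614 / (393 * 414)
= 0.0099

0.0099


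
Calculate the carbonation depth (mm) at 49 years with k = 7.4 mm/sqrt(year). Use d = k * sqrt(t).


depth = k * sqrt(t)
= 7.4 * sqrt(49)
= 51.8 mm

51.8


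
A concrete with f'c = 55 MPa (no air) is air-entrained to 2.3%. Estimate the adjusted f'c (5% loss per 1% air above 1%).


Strength loss = (2.3 - 1) * 5 = 6.5%
f'c = 55 * (1 - 6.5/100)
= 51.43 MPa

51.43


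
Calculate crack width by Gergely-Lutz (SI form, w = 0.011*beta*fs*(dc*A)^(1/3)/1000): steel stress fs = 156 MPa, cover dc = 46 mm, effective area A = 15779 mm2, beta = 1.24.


w = 0.011 * beta * fs * (dc * A)^(1/3) / 1000
= 0.011 * 1.24 * 156 * (46 * 15779)^(1/3) / 1000
= 0.191 mm

0.191


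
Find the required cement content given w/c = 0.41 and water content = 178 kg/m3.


Cement = water / (w/c)
= 178 / 0.41
= 434.1 kg/m3

434.1


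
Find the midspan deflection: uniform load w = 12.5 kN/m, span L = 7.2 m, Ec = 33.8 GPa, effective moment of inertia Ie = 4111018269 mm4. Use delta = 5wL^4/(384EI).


Convert: L = 7.2 m = 7200 mm, Ec = 33.8 GPa = 33800 MPa
delta = 5 * 12.5 * 7200^4 / (384 * 33800 * 4111018269)
= 3.15 mm

3.15


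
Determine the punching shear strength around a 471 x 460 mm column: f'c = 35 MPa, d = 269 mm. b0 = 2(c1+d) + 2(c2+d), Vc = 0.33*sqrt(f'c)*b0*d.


b0 = 2*(471 + 269) + 2*(460 + 269) = 2938 mm
Vc = 0.33 * sqrt(35) * 2938 * 269 / 1000
= 1542.95 kN

1542.95


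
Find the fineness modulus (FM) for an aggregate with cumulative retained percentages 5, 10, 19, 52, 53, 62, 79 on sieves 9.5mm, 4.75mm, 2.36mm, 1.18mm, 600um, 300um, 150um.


FM = sum(cumulative % retained) / 100
= 280 / 100
= 2.8

2.8


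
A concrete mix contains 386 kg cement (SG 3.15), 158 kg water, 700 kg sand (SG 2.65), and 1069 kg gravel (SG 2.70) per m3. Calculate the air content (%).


Vol cement = 386 / (3.15 * 1000) = 0.12254 m3
Vol water = 158 / 1000 = 0.158 m3
Vol sand = 700 / (2.65 * 1000) = 0.264151 m3
Vol gravel = 1069 / (2.70 * 1000) = 0.395926 m3
Total solid + water volume = 0.940617 m3
Air = (1 - 0.940617) * 100 = 5.94%

5.94


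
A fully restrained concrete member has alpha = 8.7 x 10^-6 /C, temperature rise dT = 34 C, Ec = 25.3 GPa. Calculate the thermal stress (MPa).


sigma = alpha * dT * Ec
= 8.7e-6 * 34 * 25.3 * 1000
= 7.484 MPa

7.484


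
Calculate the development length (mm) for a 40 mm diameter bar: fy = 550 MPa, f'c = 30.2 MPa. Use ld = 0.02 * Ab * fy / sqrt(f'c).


Ab = pi * 40^2 / 4 = 1256.637 mm2
ld = 0.02 * 1256.637 * 550 / sqrt(30.2)
= 2515.4 mm

2515.4


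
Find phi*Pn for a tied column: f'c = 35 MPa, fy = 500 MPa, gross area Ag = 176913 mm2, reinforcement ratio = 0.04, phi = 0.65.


Ast = rho * Ag = 0.04 * 176913 = 7076.52 mm2
phi*Pn = 0.65 * 0.80 * (0.85 * 35 * (176913 - 7076.52) + 500 * 7076.52) / 1000
= 4467.27 kN

4467.27


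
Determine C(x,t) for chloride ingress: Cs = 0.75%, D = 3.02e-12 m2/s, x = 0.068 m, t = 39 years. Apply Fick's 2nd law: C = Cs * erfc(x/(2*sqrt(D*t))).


t_seconds = 39 * 365.25 * 24 * 3600 = 1230746400.0 s
arg = 0.068 / (2 * sqrt(3.02e-12 * 1230746400.0))
= 0.5577
erfc(0.5577) = 0.4303
C = 0.75 * 0.4303 = 0.3227%

0.3227


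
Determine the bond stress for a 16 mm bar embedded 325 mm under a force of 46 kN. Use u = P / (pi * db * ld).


u = P / (pi * db * ld)
= 46 * 1000 / (pi * 16 * 325)
= 2.816 MPa

2.816


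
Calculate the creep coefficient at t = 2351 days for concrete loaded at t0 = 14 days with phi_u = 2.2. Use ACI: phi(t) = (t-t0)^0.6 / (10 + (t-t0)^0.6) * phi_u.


dt = 2351 - 14 = 2337
phi = 2337^0.6 / (10 + 2337^0.6) * 2.2
= 2.009

2.009


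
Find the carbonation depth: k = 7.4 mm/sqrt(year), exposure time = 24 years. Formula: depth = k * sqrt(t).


depth = k * sqrt(t)
= 7.4 * sqrt(24)
= 36.25 mm

36.25


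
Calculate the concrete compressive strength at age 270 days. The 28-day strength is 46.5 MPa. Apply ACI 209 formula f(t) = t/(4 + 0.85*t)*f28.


f(270) = 270 / (4 + 0.85 * 270) * 46.5
= 270 / 233.5 * 46.5
= 53.77 MPa

53.77


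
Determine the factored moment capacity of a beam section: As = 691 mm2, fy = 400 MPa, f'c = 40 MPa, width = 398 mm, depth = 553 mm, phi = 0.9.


a = As * fy / (0.85 * f'c * b)
= 691 * 400 / (0.85 * 40 * 398)
= 20.4257 mm
Mn = As * fy * (d - a/2) / 10^6
= 150.0264 kN-m
phi*Mn = 0.9 * 150.0264 = 135.02 kN-m

135.02


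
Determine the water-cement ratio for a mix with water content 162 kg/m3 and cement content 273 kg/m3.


w/c = water / cement
w/c = 162 / 273 = 0.593

0.593


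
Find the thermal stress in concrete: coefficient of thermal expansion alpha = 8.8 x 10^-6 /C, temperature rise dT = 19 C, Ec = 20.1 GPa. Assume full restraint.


sigma = alpha * dT * Ec
= 8.8e-6 * 19 * 20.1 * 1000
= 3.361 MPa

3.361


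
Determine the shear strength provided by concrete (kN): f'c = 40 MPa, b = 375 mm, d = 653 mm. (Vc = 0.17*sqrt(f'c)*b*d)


Vc = 0.17 * sqrt(40) * 375 * 653 / 1000
= 263.28 kN

263.28


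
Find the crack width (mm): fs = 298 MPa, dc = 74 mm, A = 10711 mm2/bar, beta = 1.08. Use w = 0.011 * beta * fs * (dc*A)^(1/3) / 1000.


w = 0.011 * beta * fs * (dc * A)^(1/3) / 1000
= 0.011 * 1.08 * 298 * (74 * 10711)^(1/3) / 1000
= 0.328 mm

0.328


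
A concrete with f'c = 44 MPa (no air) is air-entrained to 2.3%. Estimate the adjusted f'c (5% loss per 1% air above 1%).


Strength loss = (2.3 - 1) * 5 = 6.5%
f'c = 44 * (1 - 6.5/100)
= 41.14 MPa

41.14


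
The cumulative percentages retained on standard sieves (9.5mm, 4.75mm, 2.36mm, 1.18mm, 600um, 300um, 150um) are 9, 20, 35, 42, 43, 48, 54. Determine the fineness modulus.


FM = sum(cumulative % retained) / 100
= 251 / 100
= 2.51

2.51


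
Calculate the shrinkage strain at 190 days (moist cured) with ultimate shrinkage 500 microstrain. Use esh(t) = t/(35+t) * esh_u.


esh(190) = 190 / (35 + 190) * 500
= 190 / 225 * 500
= 422.2 microstrain

422.2


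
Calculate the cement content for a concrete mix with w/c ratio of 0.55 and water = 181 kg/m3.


Cement = water / (w/c)
= 181 / 0.55
= 329.1 kg/m3

329.1


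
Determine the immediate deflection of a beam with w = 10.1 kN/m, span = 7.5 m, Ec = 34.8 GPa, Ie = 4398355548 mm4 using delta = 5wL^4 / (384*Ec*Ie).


Convert: L = 7.5 m = 7500 mm, Ec = 34.8 GPa = 34800 MPa
delta = 5 * 10.1 * 7500^4 / (384 * 34800 * 4398355548)
= 2.72 mm

2.72


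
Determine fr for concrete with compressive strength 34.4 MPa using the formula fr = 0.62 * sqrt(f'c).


fr = 0.62 * sqrt(34.4)
= 3.636 MPa

3.636


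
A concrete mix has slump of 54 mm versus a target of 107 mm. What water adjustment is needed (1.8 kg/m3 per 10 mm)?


Difference = 107 - 54 = 53 mm
Water adjustment = 53 * 1.8 / 10 = 9.5 kg/m3

9.5


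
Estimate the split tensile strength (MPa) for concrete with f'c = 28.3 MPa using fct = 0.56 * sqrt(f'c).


fct = 0.56 * sqrt(28.3)
= 0.56 * 5.32
= 2.979 MPa

2.979


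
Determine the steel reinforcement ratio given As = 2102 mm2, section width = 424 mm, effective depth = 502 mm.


rho = As / (b * d)
= 2102 / (424 * 502)
= 0.0099

0.0099


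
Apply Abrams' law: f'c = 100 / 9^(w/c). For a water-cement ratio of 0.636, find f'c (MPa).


f'c = 100 / 9^0.636
= 100 / 4.045
= 24.72 MPa

24.72


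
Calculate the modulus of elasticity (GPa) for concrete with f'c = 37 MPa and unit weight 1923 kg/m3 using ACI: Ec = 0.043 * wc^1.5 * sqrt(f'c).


Ec = 0.043 * 1923^1.5 * sqrt(37) / 1000
= 22.06 GPa

22.06


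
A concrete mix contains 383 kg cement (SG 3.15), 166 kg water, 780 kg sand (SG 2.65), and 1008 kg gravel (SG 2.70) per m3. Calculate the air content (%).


Vol cement = 383 / (3.15 * 1000) = 0.121587 m3
Vol water = 166 / 1000 = 0.166 m3
Vol sand = 780 / (2.65 * 1000) = 0.29434 m3
Vol gravel = 1008 / (2.70 * 1000) = 0.373333 m3
Total solid + water volume = 0.95526 m3
Air = (1 - 0.95526) * 100 = 4.47%

4.47


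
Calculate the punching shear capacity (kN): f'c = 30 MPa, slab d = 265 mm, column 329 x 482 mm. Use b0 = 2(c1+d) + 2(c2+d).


b0 = 2*(329 + 265) + 2*(482 + 265) = 2682 mm
Vc = 0.33 * sqrt(30) * 2682 * 265 / 1000
= 1284.63 kN

1284.63


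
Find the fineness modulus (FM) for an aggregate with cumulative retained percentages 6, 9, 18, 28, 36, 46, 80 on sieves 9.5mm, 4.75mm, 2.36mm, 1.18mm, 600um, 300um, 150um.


FM = sum(cumulative % retained) / 100
= 223 / 100
= 2.23

2.23


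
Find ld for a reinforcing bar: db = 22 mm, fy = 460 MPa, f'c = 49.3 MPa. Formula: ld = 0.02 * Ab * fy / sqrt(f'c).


Ab = pi * 22^2 / 4 = 380.133 mm2
ld = 0.02 * 380.133 * 460 / sqrt(49.3)
= 498.1 mm

498.1


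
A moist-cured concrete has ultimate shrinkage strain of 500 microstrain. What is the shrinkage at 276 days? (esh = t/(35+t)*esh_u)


esh(276) = 276 / (35 + 276) * 500
= 276 / 311 * 500
= 443.7 microstrain

443.7


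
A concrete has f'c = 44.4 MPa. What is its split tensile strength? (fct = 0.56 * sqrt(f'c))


fct = 0.56 * sqrt(44.4)
= 0.56 * 6.663
= 3.731 MPa

3.731


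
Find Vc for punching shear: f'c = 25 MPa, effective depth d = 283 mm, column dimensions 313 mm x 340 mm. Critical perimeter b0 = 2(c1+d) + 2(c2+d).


b0 = 2*(313 + 283) + 2*(340 + 283) = 2438 mm
Vc = 0.33 * sqrt(25) * 2438 * 283 / 1000
= 1138.42 kN

1138.42


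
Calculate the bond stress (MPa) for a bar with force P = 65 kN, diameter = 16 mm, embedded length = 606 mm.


u = P / (pi * db * ld)
= 65 * 1000 / (pi * 16 * 606)
= 2.134 MPa

2.134


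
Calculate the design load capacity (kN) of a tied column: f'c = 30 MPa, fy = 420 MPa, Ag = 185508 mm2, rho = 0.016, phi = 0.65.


Ast = rho * Ag = 0.016 * 185508 = 2968.128 mm2
phi*Pn = 0.65 * 0.80 * (0.85 * 30 * (185508 - 2968.128) + 420 * 2968.128) / 1000
= 3068.72 kN

3068.72


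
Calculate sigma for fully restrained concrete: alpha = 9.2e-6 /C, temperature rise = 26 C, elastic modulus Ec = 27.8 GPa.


sigma = alpha * dT * Ec
= 9.2e-6 * 26 * 27.8 * 1000
= 6.65 MPa

6.65


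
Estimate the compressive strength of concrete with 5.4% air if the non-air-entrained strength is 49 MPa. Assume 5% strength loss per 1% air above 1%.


Strength loss = (5.4 - 1) * 5 = 22.0%
f'c = 49 * (1 - 22.0/100)
= 38.22 MPa

38.22


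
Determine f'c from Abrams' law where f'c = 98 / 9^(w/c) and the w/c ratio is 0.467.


f'c = 98 / 9^0.467
= 98 / 2.79
= 35.12 MPa

35.12


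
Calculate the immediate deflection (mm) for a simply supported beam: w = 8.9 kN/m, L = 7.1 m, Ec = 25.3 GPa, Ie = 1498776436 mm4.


Convert: L = 7.1 m = 7100 mm, Ec = 25.3 GPa = 25300 MPa
delta = 5 * 8.9 * 7100^4 / (384 * 25300 * 1498776436)
= 7.77 mm

7.77


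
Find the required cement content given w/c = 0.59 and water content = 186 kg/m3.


Cement = water / (w/c)
= 186 / 0.59
= 315.3 kg/m3

315.3


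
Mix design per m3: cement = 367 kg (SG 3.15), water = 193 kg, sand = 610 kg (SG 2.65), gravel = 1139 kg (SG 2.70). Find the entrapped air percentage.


Vol cement = 367 / (3.15 * 1000) = 0.116508 m3
Vol water = 193 / 1000 = 0.193 m3
Vol sand = 610 / (2.65 * 1000) = 0.230189 m3
Vol gravel = 1139 / (2.70 * 1000) = 0.421852 m3
Total solid + water volume = 0.961548 m3
Air = (1 - 0.961548) * 100 = 3.85%

3.85


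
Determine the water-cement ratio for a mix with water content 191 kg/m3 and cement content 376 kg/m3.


w/c = water / cement
w/c = 191 / 376 = 0.508

0.508


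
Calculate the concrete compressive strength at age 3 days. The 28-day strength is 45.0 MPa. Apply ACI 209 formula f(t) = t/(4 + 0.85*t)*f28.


f(3) = 3 / (4 + 0.85 * 3) * 45.0
= 3 / 6.55 * 45.0
= 20.61 MPa

20.61


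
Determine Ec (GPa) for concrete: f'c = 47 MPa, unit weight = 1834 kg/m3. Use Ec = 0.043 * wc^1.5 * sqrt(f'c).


Ec = 0.043 * 1834^1.5 * sqrt(47) / 1000
= 23.15 GPa

23.15


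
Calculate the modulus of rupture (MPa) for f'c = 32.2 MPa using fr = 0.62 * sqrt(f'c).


fr = 0.62 * sqrt(32.2)
= 3.518 MPa

3.518


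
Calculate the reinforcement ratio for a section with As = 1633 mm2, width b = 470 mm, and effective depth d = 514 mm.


rho = As / (b * d)
= 1633 / (470 * 514)
= 0.0068

0.0068


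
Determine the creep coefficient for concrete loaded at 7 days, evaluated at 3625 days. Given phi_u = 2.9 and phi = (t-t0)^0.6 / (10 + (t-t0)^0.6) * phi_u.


dt = 3625 - 7 = 3618
phi = 3618^0.6 / (10 + 3618^0.6) * 2.9
= 2.702

2.702


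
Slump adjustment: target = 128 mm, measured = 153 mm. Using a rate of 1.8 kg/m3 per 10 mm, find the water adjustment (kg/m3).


Difference = 128 - 153 = -25 mm
Water adjustment = -25 * 1.8 / 10 = -4.5 kg/m3

-4.5


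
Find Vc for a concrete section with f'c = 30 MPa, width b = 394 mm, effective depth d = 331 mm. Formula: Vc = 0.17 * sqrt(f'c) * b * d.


Vc = 0.17 * sqrt(30) * 394 * 331 / 1000
= 121.43 kN

121.43


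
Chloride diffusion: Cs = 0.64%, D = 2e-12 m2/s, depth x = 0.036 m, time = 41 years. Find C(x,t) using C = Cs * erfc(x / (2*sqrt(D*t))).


t_seconds = 41 * 365.25 * 24 * 3600 = 1293861600.0 s
arg = 0.036 / (2 * sqrt(2e-12 * 1293861600.0))
= 0.3538
erfc(0.3538) = 0.6168
C = 0.64 * 0.6168 = 0.3947%

0.3947


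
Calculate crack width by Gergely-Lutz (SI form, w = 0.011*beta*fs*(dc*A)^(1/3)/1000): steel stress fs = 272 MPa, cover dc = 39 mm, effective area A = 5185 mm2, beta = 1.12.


w = 0.011 * beta * fs * (dc * A)^(1/3) / 1000
= 0.011 * 1.12 * 272 * (39 * 5185)^(1/3) / 1000
= 0.197 mm

0.197


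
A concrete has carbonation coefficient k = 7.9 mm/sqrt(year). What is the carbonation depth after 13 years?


depth = k * sqrt(t)
= 7.9 * sqrt(13)
= 28.48 mm

28.48


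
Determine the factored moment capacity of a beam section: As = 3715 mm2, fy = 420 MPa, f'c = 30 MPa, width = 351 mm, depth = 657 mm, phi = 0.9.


a = As * fy / (0.85 * f'c * b)
= 3715 * 420 / (0.85 * 30 * 351)
= 174.3255 mm
Mn = As * fy * (d - a/2) / 10^6
= 889.1171 kN-m
phi*Mn = 0.9 * 889.1171 = 800.21 kN-m

800.21


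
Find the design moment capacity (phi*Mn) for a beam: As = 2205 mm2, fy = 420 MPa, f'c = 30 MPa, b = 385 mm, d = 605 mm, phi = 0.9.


a = As * fy / (0.85 * f'c * b)
= 2205 * 420 / (0.85 * 30 * 385)
= 94.3316 mm
Mn = As * fy * (d - a/2) / 10^6
= 516.6103 kN-m
phi*Mn = 0.9 * 516.6103 = 464.95 kN-m

464.95


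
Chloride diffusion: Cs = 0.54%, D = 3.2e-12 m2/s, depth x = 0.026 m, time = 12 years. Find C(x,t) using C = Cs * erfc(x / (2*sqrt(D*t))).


t_seconds = 12 * 365.25 * 24 * 3600 = 378691200.0 s
arg = 0.026 / (2 * sqrt(3.2e-12 * 378691200.0))
= 0.3734
erfc(0.3734) = 0.5974
C = 0.54 * 0.5974 = 0.3226%

0.3226


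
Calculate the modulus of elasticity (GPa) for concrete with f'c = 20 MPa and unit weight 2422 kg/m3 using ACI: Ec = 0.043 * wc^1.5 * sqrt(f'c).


Ec = 0.043 * 2422^1.5 * sqrt(20) / 1000
= 22.92 GPa

22.92


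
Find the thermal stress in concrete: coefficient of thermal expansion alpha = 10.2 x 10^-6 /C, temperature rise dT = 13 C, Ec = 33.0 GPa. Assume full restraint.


sigma = alpha * dT * Ec
= 10.2e-6 * 13 * 33.0 * 1000
= 4.376 MPa

4.376


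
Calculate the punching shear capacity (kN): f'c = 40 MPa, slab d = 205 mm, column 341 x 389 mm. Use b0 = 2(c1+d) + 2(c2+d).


b0 = 2*(341 + 205) + 2*(389 + 205) = 2280 mm
Vc = 0.33 * sqrt(40) * 2280 * 205 / 1000
= 975.51 kN

975.51


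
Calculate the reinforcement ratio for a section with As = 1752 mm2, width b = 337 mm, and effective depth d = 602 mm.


rho = As / (b * d)
= 1752 / (337 * 602)
= 0.0086

0.0086


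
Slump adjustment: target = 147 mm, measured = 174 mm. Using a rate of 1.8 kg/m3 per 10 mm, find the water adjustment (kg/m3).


Difference = 147 - 174 = -27 mm
Water adjustment = -27 * 1.8 / 10 = -4.9 kg/m3

-4.9


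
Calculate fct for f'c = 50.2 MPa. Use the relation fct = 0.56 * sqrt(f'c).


fct = 0.56 * sqrt(50.2)
= 0.56 * 7.085
= 3.968 MPa

3.968


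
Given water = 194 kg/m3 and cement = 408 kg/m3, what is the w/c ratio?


w/c = water / cement
w/c = 194 / 408 = 0.475

0.475


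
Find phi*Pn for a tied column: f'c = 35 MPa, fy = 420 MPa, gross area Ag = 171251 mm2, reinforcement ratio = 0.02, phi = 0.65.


Ast = rho * Ag = 0.02 * 171251 = 3425.02 mm2
phi*Pn = 0.65 * 0.80 * (0.85 * 35 * (171251 - 3425.02) + 420 * 3425.02) / 1000
= 3344.29 kN

3344.29


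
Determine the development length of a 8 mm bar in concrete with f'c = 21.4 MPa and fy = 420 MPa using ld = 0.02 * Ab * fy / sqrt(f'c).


Ab = pi * 8^2 / 4 = 50.265 mm2
ld = 0.02 * 50.265 * 420 / sqrt(21.4)
= 91.3 mm

91.3


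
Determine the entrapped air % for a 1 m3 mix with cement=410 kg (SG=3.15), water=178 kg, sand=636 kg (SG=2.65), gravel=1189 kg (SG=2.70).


Vol cement = 410 / (3.15 * 1000) = 0.130159 m3
Vol water = 178 / 1000 = 0.178 m3
Vol sand = 636 / (2.65 * 1000) = 0.24 m3
Vol gravel = 1189 / (2.70 * 1000) = 0.44037 m3
Total solid + water volume = 0.988529 m3
Air = (1 - 0.988529) * 100 = 1.15%

1.15


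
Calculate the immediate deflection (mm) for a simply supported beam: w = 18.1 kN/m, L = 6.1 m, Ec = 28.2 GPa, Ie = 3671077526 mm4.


Convert: L = 6.1 m = 6100 mm, Ec = 28.2 GPa = 28200 MPa
delta = 5 * 18.1 * 6100^4 / (384 * 28200 * 3671077526)
= 3.15 mm

3.15


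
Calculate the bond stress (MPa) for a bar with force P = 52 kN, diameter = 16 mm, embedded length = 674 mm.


u = P / (pi * db * ld)
= 52 * 1000 / (pi * 16 * 674)
= 1.535 MPa

1.535


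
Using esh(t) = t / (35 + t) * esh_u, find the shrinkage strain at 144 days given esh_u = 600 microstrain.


esh(144) = 144 / (35 + 144) * 600
= 144 / 179 * 600
= 482.7 microstrain

482.7


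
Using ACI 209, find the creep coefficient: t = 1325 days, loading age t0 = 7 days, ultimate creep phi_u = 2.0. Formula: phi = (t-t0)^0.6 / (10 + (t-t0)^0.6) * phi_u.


dt = 1325 - 7 = 1318
phi = 1318^0.6 / (10 + 1318^0.6) * 2.0
= 1.763

1.763


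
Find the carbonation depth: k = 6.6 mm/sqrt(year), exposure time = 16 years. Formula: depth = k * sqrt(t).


depth = k * sqrt(t)
= 6.6 * sqrt(16)
= 26.4 mm

26.4


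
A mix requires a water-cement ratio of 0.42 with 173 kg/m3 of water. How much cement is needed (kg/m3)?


Cement = water / (w/c)
= 173 / 0.42
= 411.9 kg/m3

411.9


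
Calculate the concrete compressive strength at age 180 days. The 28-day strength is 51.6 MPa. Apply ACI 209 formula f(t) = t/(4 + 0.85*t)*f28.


f(180) = 180 / (4 + 0.85 * 180) * 51.6
= 180 / 157.0 * 51.6
= 59.16 MPa

59.16


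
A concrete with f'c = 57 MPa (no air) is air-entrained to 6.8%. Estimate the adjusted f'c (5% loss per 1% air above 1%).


Strength loss = (6.8 - 1) * 5 = 29.0%
f'c = 57 * (1 - 29.0/100)
= 40.47 MPa

40.47


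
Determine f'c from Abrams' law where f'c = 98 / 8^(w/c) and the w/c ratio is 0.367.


f'c = 98 / 8^0.367
= 98 / 2.145
= 45.69 MPa

45.69


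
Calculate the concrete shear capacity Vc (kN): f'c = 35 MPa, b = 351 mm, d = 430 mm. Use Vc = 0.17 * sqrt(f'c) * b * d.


Vc = 0.17 * sqrt(35) * 351 * 430 / 1000
= 151.8 kN

151.8


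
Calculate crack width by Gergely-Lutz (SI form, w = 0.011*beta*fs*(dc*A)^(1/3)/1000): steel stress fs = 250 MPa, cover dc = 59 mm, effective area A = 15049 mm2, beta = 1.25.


w = 0.011 * beta * fs * (dc * A)^(1/3) / 1000
= 0.011 * 1.25 * 250 * (59 * 15049)^(1/3) / 1000
= 0.33 mm

0.33


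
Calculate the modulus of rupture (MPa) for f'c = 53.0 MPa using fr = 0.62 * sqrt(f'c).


fr = 0.62 * sqrt(53.0)
= 4.514 MPa

4.514


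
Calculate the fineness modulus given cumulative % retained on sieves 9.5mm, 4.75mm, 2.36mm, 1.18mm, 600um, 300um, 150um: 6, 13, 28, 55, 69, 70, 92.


FM = sum(cumulative % retained) / 100
= 333 / 100
= 3.33

3.33


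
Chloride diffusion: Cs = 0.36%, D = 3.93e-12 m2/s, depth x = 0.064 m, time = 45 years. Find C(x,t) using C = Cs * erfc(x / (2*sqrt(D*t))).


t_seconds = 45 * 365.25 * 24 * 3600 = 1420092000.0 s
arg = 0.064 / (2 * sqrt(3.93e-12 * 1420092000.0))
= 0.4283
erfc(0.4283) = 0.5447
C = 0.36 * 0.5447 = 0.1961%

0.1961


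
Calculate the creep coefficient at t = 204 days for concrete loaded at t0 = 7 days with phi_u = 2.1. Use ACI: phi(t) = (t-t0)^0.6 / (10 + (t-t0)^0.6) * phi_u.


dt = 204 - 7 = 197
phi = 197^0.6 / (10 + 197^0.6) * 2.1
= 1.479

1.479


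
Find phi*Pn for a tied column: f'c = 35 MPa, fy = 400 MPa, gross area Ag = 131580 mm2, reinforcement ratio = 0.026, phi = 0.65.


Ast = rho * Ag = 0.026 * 131580 = 3421.08 mm2
phi*Pn = 0.65 * 0.80 * (0.85 * 35 * (131580 - 3421.08) + 400 * 3421.08) / 1000
= 2694.2 kN

2694.2


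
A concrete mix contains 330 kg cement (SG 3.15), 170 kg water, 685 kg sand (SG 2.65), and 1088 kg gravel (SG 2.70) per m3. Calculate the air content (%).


Vol cement = 330 / (3.15 * 1000) = 0.104762 m3
Vol water = 170 / 1000 = 0.17 m3
Vol sand = 685 / (2.65 * 1000) = 0.258491 m3
Vol gravel = 1088 / (2.70 * 1000) = 0.402963 m3
Total solid + water volume = 0.936215 m3
Air = (1 - 0.936215) * 100 = 6.38%

6.38


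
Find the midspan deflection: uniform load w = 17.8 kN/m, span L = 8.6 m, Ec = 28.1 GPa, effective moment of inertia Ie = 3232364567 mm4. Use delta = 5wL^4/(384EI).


Convert: L = 8.6 m = 8600 mm, Ec = 28.1 GPa = 28100 MPa
delta = 5 * 17.8 * 8600^4 / (384 * 28100 * 3232364567)
= 13.96 mm

13.96


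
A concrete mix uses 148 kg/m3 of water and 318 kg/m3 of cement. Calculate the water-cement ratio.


w/c = water / cement
w/c = 148 / 318 = 0.465

0.465


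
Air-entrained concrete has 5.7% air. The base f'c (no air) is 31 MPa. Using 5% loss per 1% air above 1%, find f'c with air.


Strength loss = (5.7 - 1) * 5 = 23.5%
f'c = 31 * (1 - 23.5/100)
= 23.71 MPa

23.71


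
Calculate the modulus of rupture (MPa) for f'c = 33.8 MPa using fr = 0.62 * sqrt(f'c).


fr = 0.62 * sqrt(33.8)
= 3.605 MPa

3.605


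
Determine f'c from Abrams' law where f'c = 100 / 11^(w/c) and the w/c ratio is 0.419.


f'c = 100 / 11^0.419
= 100 / 2.731
= 36.61 MPa

36.61


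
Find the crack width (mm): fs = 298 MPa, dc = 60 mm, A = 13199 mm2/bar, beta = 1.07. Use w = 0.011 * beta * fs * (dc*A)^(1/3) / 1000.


w = 0.011 * beta * fs * (dc * A)^(1/3) / 1000
= 0.011 * 1.07 * 298 * (60 * 13199)^(1/3) / 1000
= 0.325 mm

0.325


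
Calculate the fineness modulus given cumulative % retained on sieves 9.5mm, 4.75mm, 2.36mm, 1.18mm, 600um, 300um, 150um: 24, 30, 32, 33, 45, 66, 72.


FM = sum(cumulative % retained) / 100
= 302 / 100
= 3.02

3.02


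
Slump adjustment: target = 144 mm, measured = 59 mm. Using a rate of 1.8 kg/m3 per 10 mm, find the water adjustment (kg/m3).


Difference = 144 - 59 = 85 mm
Water adjustment = 85 * 1.8 / 10 = 15.3 kg/m3

15.3


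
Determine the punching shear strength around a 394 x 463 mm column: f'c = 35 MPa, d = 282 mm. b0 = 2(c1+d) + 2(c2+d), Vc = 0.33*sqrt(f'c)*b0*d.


b0 = 2*(394 + 282) + 2*(463 + 282) = 2842 mm
Vc = 0.33 * sqrt(35) * 2842 * 282 / 1000
= 1564.66 kN

1564.66


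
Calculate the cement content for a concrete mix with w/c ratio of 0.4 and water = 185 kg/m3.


Cement = water / (w/c)
= 185 / 0.4
= 462.5 kg/m3

462.5


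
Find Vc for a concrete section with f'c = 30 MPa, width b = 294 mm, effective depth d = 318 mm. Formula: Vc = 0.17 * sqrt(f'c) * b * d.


Vc = 0.17 * sqrt(30) * 294 * 318 / 1000
= 87.05 kN

87.05


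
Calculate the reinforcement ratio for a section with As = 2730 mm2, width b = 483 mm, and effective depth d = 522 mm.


rho = As / (b * d)
= 2730 / (483 * 522)
= 0.0108

0.0108


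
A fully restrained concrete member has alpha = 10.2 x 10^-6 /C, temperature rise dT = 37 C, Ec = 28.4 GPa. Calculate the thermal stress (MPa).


sigma = alpha * dT * Ec
= 10.2e-6 * 37 * 28.4 * 1000
= 10.718 MPa

10.718


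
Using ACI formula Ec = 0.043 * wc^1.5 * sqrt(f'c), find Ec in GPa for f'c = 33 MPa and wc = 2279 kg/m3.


Ec = 0.043 * 2279^1.5 * sqrt(33) / 1000
= 26.87 GPa

26.87


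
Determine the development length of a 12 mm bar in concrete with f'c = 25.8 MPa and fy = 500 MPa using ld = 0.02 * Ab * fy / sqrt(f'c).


Ab = pi * 12^2 / 4 = 113.097 mm2
ld = 0.02 * 113.097 * 500 / sqrt(25.8)
= 222.7 mm

222.7


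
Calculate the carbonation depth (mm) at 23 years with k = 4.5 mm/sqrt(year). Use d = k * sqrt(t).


depth = k * sqrt(t)
= 4.5 * sqrt(23)
= 21.58 mm

21.58


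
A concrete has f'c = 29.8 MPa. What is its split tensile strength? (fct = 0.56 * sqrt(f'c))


fct = 0.56 * sqrt(29.8)
= 0.56 * 5.459
= 3.057 MPa

3.057


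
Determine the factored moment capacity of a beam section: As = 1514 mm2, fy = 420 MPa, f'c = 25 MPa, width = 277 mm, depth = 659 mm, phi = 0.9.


a = As * fy / (0.85 * f'c * b)
= 1514 * 420 / (0.85 * 25 * 277)
= 108.028 mm
Mn = As * fy * (d - a/2) / 10^6
= 384.6985 kN-m
phi*Mn = 0.9 * 384.6985 = 346.23 kN-m

346.23


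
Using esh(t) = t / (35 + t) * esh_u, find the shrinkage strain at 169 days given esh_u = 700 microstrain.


esh(169) = 169 / (35 + 169) * 700
= 169 / 204 * 700
= 579.9 microstrain

579.9


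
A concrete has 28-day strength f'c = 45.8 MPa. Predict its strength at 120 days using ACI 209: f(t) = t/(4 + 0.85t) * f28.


f(120) = 120 / (4 + 0.85 * 120) * 45.8
= 120 / 106.0 * 45.8
= 51.85 MPa

51.85


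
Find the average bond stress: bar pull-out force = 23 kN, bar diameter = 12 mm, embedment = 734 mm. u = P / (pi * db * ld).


u = P / (pi * db * ld)
= 23 * 1000 / (pi * 12 * 734)
= 0.831 MPa

0.831


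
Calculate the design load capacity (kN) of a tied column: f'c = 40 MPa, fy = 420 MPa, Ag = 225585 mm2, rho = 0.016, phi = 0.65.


Ast = rho * Ag = 0.016 * 225585 = 3609.36 mm2
phi*Pn = 0.65 * 0.80 * (0.85 * 40 * (225585 - 3609.36) + 420 * 3609.36) / 1000
= 4712.81 kN

4712.81


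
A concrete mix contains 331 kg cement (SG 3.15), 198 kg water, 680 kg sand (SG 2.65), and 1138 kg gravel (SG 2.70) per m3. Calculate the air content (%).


Vol cement = 331 / (3.15 * 1000) = 0.105079 m3
Vol water = 198 / 1000 = 0.198 m3
Vol sand = 680 / (2.65 * 1000) = 0.256604 m3
Vol gravel = 1138 / (2.70 * 1000) = 0.421481 m3
Total solid + water volume = 0.981165 m3
Air = (1 - 0.981165) * 100 = 1.88%

1.88


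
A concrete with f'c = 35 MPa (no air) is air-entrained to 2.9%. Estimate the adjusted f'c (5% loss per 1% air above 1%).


Strength loss = (2.9 - 1) * 5 = 9.5%
f'c = 35 * (1 - 9.5/100)
= 31.68 MPa

31.68


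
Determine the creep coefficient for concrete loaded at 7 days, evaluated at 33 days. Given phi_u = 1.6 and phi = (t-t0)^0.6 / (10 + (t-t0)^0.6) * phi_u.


dt = 33 - 7 = 26
phi = 26^0.6 / (10 + 26^0.6) * 1.6
= 0.662

0.662


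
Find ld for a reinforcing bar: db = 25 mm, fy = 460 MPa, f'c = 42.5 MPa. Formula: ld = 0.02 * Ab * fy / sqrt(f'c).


Ab = pi * 25^2 / 4 = 490.874 mm2
ld = 0.02 * 490.874 * 460 / sqrt(42.5)
= 692.7 mm

692.7


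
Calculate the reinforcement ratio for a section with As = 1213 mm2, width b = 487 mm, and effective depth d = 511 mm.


rho = As / (b * d)
= 1213 / (487 * 511)
= 0.0049

0.0049


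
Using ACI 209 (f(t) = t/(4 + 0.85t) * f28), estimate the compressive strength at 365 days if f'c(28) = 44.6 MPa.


f(365) = 365 / (4 + 0.85 * 365) * 44.6
= 365 / 314.25 * 44.6
= 51.8 MPa

51.8


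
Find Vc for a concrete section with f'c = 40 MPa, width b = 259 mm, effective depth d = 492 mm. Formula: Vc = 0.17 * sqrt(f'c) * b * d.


Vc = 0.17 * sqrt(40) * 259 * 492 / 1000
= 137.01 kN

137.01


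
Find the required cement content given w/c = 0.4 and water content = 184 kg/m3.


Cement = water / (w/c)
= 184 / 0.4
= 460.0 kg/m3

460.0


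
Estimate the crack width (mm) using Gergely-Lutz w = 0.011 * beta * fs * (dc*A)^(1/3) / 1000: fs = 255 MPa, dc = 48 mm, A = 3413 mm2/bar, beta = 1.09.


w = 0.011 * beta * fs * (dc * A)^(1/3) / 1000
= 0.011 * 1.09 * 255 * (48 * 3413)^(1/3) / 1000
= 0.167 mm

0.167


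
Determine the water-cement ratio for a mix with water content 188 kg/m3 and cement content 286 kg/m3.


w/c = water / cement
w/c = 188 / 286 = 0.657

0.657


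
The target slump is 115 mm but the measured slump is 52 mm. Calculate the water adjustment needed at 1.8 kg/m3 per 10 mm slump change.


Difference = 115 - 52 = 63 mm
Water adjustment = 63 * 1.8 / 10 = 11.3 kg/m3

11.3


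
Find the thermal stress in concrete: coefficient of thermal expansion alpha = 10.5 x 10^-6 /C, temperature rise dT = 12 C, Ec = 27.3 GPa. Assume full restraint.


sigma = alpha * dT * Ec
= 10.5e-6 * 12 * 27.3 * 1000
= 3.44 MPa

3.44


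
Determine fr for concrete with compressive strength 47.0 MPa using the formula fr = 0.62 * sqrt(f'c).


fr = 0.62 * sqrt(47.0)
= 4.251 MPa

4.251


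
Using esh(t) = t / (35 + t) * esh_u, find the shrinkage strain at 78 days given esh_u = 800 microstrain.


esh(78) = 78 / (35 + 78) * 800
= 78 / 113 * 800
= 552.2 microstrain

552.2


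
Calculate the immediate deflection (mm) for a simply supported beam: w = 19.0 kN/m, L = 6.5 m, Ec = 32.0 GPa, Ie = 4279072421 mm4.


Convert: L = 6.5 m = 6500 mm, Ec = 32.0 GPa = 32000 MPa
delta = 5 * 19.0 * 6500^4 / (384 * 32000 * 4279072421)
= 3.23 mm

3.23
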